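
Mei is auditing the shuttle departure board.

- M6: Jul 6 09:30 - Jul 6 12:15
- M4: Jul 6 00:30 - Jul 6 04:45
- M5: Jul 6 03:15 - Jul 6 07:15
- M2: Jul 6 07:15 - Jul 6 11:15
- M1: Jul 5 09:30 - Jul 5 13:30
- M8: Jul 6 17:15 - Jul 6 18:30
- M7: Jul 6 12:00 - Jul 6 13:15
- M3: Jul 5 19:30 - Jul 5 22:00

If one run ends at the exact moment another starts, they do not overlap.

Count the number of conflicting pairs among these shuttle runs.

Sorted by start: M1, M3, M4, M5, M2, M6, M7, M8.
M3 starts after M1 ends, so nothing later overlaps M1 either.
M4 starts after M3 ends, so nothing later overlaps M3 either.
M5 starts before M4 ends → M4 and M5 overlap.
M2 starts after M4 ends, so nothing later overlaps M4 either.
M2 starts exactly when M5 ends (back-to-back, no overlap), so nothing later overlaps M5 either.
M6 starts before M2 ends → M2 and M6 overlap.
M7 starts after M2 ends, so nothing later overlaps M2 either.
M7 starts before M6 ends → M6 and M7 overlap.
M8 starts after M6 ends.
M8 starts after M7 ends.
Overlapping pairs: M2 & M6, M4 & M5, M6 & M7 — 3 in total.

3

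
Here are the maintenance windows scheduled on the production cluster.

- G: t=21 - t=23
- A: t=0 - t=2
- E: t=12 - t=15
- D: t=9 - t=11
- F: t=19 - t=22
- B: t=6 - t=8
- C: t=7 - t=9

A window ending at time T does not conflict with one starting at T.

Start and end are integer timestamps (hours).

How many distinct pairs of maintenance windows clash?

2

Sorted by start: A, B, C, D, E, F, G.
B starts after A ends, so nothing later overlaps A either.
C starts before B ends → B and C overlap.
D starts after B ends, so nothing later overlaps B either.
D starts exactly when C ends (back-to-back, no overlap), so nothing later overlaps C either.
E starts after D ends, so nothing later overlaps D either.
F starts after E ends, so nothing later overlaps E either.
G starts before F ends → F and G overlap.
Overlapping pairs: B & C, F & G — 2 in total.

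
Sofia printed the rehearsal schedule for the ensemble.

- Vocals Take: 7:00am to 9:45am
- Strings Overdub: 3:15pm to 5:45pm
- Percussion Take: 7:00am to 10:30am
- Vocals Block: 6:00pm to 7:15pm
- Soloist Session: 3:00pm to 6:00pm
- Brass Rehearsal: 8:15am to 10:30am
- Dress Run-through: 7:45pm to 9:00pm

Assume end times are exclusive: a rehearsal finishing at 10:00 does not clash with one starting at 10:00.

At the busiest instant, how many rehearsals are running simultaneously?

Sort all start/end points and keep a running count:
7:00am start Percussion Take → 1
7:00am start Vocals Take → 2
8:15am start Brass Rehearsal → 3
9:45am end Vocals Take → 2
10:30am end Brass Rehearsal → 1
10:30am end Percussion Take → 0
3:00pm start Soloist Session → 1
3:15pm start Strings Overdub → 2
5:45pm end Strings Overdub → 1
6:00pm end Soloist Session → 0
6:00pm start Vocals Block → 1
7:15pm end Vocals Block → 0
7:45pm start Dress Run-through → 1
9:00pm end Dress Run-through → 0
Peak is 3, at 8:15am (Brass Rehearsal, Percussion Take, Vocals Take).

3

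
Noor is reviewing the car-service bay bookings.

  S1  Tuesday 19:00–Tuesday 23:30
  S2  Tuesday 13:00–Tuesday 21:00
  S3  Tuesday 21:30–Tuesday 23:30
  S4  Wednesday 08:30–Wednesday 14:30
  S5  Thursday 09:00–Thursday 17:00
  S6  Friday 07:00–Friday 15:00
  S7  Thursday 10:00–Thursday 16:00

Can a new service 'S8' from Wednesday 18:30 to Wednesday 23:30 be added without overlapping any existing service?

Yes — the slot is free

S2: ends Tuesday 21:00 at or before S8 starts Wednesday 18:30 → clear.
S1: ends Tuesday 23:30 at or before S8 starts Wednesday 18:30 → clear.
S3: ends Tuesday 23:30 at or before S8 starts Wednesday 18:30 → clear.
S4: ends Wednesday 14:30 at or before S8 starts Wednesday 18:30 → clear.
S5: starts Thursday 09:00 at or after S8 ends Wednesday 23:30 → clear.
S7: starts Thursday 10:00 at or after S8 ends Wednesday 23:30 → clear.
S6: starts Friday 07:00 at or after S8 ends Wednesday 23:30 → clear.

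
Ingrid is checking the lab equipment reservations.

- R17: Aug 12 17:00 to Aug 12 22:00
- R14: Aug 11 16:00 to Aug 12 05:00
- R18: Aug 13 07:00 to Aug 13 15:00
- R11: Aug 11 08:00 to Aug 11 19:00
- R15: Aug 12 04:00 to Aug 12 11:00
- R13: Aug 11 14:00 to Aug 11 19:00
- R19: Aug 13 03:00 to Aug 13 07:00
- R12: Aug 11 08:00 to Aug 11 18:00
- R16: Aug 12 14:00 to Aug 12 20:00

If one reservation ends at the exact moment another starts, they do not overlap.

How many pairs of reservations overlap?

8

Sorted by start: R11, R12, R13, R14, R15, R16, R17, R19, R18.
R12 starts before R11 ends → R11 and R12 overlap.
R13 starts before R11 ends → R11 and R13 overlap.
R14 starts before R11 ends → R11 and R14 overlap.
R15 starts after R11 ends; R11 is clear from here.
R13 starts before R12 ends → R12 and R13 overlap.
R14 starts before R12 ends → R12 and R14 overlap.
R15 starts after R12 ends; R12 is clear from here.
R14 starts before R13 ends → R13 and R14 overlap.
R15 starts after R13 ends; R13 is clear from here.
R15 starts before R14 ends → R14 and R15 overlap.
R16 starts after R14 ends; R14 is clear from here.
R16 starts after R15 ends; R15 is clear from here.
R17 starts before R16 ends → R16 and R17 overlap.
R19 starts after R16 ends; R16 is clear from here.
R19 starts after R17 ends; R17 is clear from here.
R18 starts exactly when R19 ends (back-to-back, no overlap).
Overlapping pairs: R11 & R12, R11 & R13, R11 & R14, R12 & R13, R12 & R14, R13 & R14, R14 & R15, R16 & R17 — 8 in total.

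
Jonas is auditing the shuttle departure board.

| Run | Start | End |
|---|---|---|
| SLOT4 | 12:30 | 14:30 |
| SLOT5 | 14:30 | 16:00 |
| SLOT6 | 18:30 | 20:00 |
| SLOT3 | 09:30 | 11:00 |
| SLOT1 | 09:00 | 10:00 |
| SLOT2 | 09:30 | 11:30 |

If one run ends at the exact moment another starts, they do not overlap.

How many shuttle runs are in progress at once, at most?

Sort all start/end points and keep a running count:
09:00 start SLOT1 → 1
09:30 start SLOT2 → 2
09:30 start SLOT3 → 3
10:00 end SLOT1 → 2
11:00 end SLOT3 → 1
11:30 end SLOT2 → 0
12:30 start SLOT4 → 1
14:30 end SLOT4 → 0
14:30 start SLOT5 → 1
16:00 end SLOT5 → 0
18:30 start SLOT6 → 1
20:00 end SLOT6 → 0
Peak is 3, at 09:30 (SLOT1, SLOT2, SLOT3).

3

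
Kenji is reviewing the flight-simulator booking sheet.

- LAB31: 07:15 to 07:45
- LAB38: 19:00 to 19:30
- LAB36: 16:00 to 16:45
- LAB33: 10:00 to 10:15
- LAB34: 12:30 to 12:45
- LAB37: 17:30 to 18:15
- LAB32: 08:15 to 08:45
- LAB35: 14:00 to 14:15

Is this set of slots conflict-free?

Sorted by start: LAB31, LAB32, LAB33, LAB34, LAB35, LAB36, LAB37, LAB38.
LAB32 starts after LAB31 ends, so nothing later overlaps LAB31 either.
LAB33 starts after LAB32 ends, so nothing later overlaps LAB32 either.
LAB34 starts after LAB33 ends, so nothing later overlaps LAB33 either.
LAB35 starts after LAB34 ends, so nothing later overlaps LAB34 either.
LAB36 starts after LAB35 ends, so nothing later overlaps LAB35 either.
LAB37 starts after LAB36 ends, so nothing later overlaps LAB36 either.
LAB38 starts after LAB37 ends.
Every pair is clear; the schedule has no overlaps.

Yes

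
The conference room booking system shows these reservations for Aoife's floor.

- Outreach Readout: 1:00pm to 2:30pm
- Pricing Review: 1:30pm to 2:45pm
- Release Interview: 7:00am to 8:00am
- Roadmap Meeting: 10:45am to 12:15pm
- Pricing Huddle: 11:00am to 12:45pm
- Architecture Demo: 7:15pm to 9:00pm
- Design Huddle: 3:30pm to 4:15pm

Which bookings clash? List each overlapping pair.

Outreach Readout & Pricing Review, Pricing Huddle & Roadmap Meeting

Sorted by start: Release Interview, Roadmap Meeting, Pricing Huddle, Outreach Readout, Pricing Review, Design Huddle, Architecture Demo.
Roadmap Meeting starts after Release Interview ends — done with Release Interview.
Pricing Huddle starts before Roadmap Meeting ends → Roadmap Meeting and Pricing Huddle overlap.
Outreach Readout starts after Roadmap Meeting ends — done with Roadmap Meeting.
Outreach Readout starts after Pricing Huddle ends — done with Pricing Huddle.
Pricing Review starts before Outreach Readout ends → Outreach Readout and Pricing Review overlap.
Design Huddle starts after Outreach Readout ends — done with Outreach Readout.
Design Huddle starts after Pricing Review ends — done with Pricing Review.
Architecture Demo starts after Design Huddle ends.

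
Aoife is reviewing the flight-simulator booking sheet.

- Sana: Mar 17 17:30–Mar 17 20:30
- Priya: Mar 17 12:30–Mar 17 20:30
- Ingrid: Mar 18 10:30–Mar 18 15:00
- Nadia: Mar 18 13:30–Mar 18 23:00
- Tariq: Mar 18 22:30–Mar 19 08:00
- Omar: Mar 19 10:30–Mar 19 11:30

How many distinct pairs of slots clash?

Sorted by start: Priya, Sana, Ingrid, Nadia, Tariq, Omar.
Sana starts before Priya ends → Priya and Sana overlap.
Ingrid starts after Priya ends, so Priya has no further overlaps.
Ingrid starts after Sana ends, so Sana has no further overlaps.
Nadia starts before Ingrid ends → Ingrid and Nadia overlap.
Tariq starts after Ingrid ends, so Ingrid has no further overlaps.
Tariq starts before Nadia ends → Nadia and Tariq overlap.
Omar starts after Nadia ends.
Omar starts after Tariq ends.
Overlapping pairs: Ingrid & Nadia, Nadia & Tariq, Priya & Sana — 3 in total.

3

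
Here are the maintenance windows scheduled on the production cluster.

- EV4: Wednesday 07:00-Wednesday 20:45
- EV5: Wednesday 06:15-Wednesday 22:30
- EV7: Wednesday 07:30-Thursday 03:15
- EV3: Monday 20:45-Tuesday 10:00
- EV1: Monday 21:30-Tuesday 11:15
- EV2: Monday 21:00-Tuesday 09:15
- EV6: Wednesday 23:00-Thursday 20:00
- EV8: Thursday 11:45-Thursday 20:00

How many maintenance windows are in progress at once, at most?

3

Walk through starts and ends in time order (an end at T is processed before a start at T):
Monday 20:45 start EV3 → 1
Monday 21:00 start EV2 → 2
Monday 21:30 start EV1 → 3
Tuesday 09:15 end EV2 → 2
Tuesday 10:00 end EV3 → 1
Tuesday 11:15 end EV1 → 0
Wednesday 06:15 start EV5 → 1
Wednesday 07:00 start EV4 → 2
Wednesday 07:30 start EV7 → 3
Wednesday 20:45 end EV4 → 2
Wednesday 22:30 end EV5 → 1
Wednesday 23:00 start EV6 → 2
Thursday 03:15 end EV7 → 1
Thursday 11:45 start EV8 → 2
Thursday 20:00 end EV6 → 1
Thursday 20:00 end EV8 → 0
Peak is 3, at Monday 21:30 (EV1, EV2, EV3).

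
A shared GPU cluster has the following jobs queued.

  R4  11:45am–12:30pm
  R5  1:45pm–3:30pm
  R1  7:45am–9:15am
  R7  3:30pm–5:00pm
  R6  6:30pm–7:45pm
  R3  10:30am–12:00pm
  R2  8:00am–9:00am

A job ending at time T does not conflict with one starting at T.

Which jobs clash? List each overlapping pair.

Two intervals overlap when each starts before the other ends.
Sorted by start: R1, R2, R3, R4, R5, R7, R6.
R2 starts before R1 ends → R1 and R2 overlap.
R3 starts after R1 ends, so nothing later overlaps R1 either.
R3 starts after R2 ends, so nothing later overlaps R2 either.
R4 starts before R3 ends → R3 and R4 overlap.
R5 starts after R3 ends, so nothing later overlaps R3 either.
R5 starts after R4 ends, so nothing later overlaps R4 either.
R7 starts exactly when R5 ends (back-to-back, no overlap), so nothing later overlaps R5 either.
R6 starts after R7 ends.

R1 & R2, R3 & R4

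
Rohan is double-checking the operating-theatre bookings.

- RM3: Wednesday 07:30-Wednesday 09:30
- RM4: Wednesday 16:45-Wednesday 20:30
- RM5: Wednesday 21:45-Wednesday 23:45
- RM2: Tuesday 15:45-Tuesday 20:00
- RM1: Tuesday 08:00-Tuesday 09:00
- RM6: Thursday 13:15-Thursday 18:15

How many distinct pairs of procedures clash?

0

Sorted by start: RM1, RM2, RM3, RM4, RM5, RM6.
RM2 starts after RM1 ends, so nothing later overlaps RM1 either.
RM3 starts after RM2 ends, so nothing later overlaps RM2 either.
RM4 starts after RM3 ends, so nothing later overlaps RM3 either.
RM5 starts after RM4 ends, so nothing later overlaps RM4 either.
RM6 starts after RM5 ends.
No pair overlaps.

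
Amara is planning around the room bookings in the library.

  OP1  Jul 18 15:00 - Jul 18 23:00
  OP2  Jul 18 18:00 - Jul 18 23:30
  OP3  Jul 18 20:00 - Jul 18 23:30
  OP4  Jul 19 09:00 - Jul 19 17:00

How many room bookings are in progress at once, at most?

Sort all start/end points and keep a running count:
Jul 18 15:00 start OP1 → 1
Jul 18 18:00 start OP2 → 2
Jul 18 20:00 start OP3 → 3
Jul 18 23:00 end OP1 → 2
Jul 18 23:30 end OP2 → 1
Jul 18 23:30 end OP3 → 0
Jul 19 09:00 start OP4 → 1
Jul 19 17:00 end OP4 → 0
Peak is 3, at Jul 18 20:00 (OP1, OP2, OP3).

3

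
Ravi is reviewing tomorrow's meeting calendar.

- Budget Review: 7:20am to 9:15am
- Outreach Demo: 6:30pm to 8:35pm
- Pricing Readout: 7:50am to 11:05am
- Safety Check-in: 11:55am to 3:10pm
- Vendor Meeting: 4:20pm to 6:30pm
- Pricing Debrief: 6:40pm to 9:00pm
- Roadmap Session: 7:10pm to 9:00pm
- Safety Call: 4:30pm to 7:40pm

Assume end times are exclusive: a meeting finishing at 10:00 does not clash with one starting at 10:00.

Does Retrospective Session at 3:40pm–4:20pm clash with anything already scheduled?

Budget Review: ends 9:15am at or before Retrospective Session starts 3:40pm → clear.
Pricing Readout: ends 11:05am at or before Retrospective Session starts 3:40pm → clear.
Safety Check-in: ends 3:10pm at or before Retrospective Session starts 3:40pm → clear.
Vendor Meeting: starts 4:20pm at or after Retrospective Session ends 4:20pm → clear.
Safety Call: starts 4:30pm at or after Retrospective Session ends 4:20pm → clear.
Outreach Demo: starts 6:30pm at or after Retrospective Session ends 4:20pm → clear.
Pricing Debrief: starts 6:40pm at or after Retrospective Session ends 4:20pm → clear.
Roadmap Session: starts 7:10pm at or after Retrospective Session ends 4:20pm → clear.

No — it doesn't clash with anything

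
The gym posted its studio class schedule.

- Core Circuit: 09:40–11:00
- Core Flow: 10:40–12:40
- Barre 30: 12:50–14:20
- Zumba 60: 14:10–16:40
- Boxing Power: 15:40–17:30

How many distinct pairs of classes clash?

3

Two intervals overlap when each starts before the other ends.
Sorted by start: Core Circuit, Core Flow, Barre 30, Zumba 60, Boxing Power.
Core Flow starts before Core Circuit ends → Core Circuit and Core Flow overlap.
Barre 30 starts after Core Circuit ends — done with Core Circuit.
Barre 30 starts after Core Flow ends — done with Core Flow.
Zumba 60 starts before Barre 30 ends → Barre 30 and Zumba 60 overlap.
Boxing Power starts after Barre 30 ends.
Boxing Power starts before Zumba 60 ends → Zumba 60 and Boxing Power overlap.
Overlapping pairs: Barre 30 & Zumba 60, Boxing Power & Zumba 60, Core Circuit & Core Flow — 3 in total.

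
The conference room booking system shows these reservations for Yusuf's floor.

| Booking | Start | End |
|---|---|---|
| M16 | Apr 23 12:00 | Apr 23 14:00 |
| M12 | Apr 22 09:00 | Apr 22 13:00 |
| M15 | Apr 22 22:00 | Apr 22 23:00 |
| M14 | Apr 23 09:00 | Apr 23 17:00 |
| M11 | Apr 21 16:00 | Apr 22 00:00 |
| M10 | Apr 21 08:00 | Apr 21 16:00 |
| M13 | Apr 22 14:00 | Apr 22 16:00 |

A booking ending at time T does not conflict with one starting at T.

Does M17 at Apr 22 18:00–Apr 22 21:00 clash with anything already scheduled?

No — it doesn't clash with anything

M10: ends Apr 21 16:00 at or before M17 starts Apr 22 18:00 → clear.
M11: ends Apr 22 00:00 at or before M17 starts Apr 22 18:00 → clear.
M12: ends Apr 22 13:00 at or before M17 starts Apr 22 18:00 → clear.
M13: ends Apr 22 16:00 at or before M17 starts Apr 22 18:00 → clear.
M15: starts Apr 22 22:00 at or after M17 ends Apr 22 21:00 → clear.
M14: starts Apr 23 09:00 at or after M17 ends Apr 22 21:00 → clear.
M16: starts Apr 23 12:00 at or after M17 ends Apr 22 21:00 → clear.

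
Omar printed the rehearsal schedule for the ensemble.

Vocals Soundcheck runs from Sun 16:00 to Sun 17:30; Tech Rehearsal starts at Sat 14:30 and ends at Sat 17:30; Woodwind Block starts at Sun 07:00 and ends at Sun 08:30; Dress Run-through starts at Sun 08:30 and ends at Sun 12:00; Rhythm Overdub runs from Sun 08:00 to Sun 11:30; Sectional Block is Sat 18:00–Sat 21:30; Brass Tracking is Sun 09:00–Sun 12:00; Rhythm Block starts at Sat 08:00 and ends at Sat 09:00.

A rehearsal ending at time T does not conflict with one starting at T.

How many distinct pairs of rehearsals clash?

Sorted by start: Rhythm Block, Tech Rehearsal, Sectional Block, Woodwind Block, Rhythm Overdub, Dress Run-through, Brass Tracking, Vocals Soundcheck.
Tech Rehearsal starts after Rhythm Block ends — done with Rhythm Block.
Sectional Block starts after Tech Rehearsal ends — done with Tech Rehearsal.
Woodwind Block starts after Sectional Block ends — done with Sectional Block.
Rhythm Overdub starts before Woodwind Block ends → Woodwind Block and Rhythm Overdub overlap.
Dress Run-through starts exactly when Woodwind Block ends (back-to-back, no overlap) — done with Woodwind Block.
Dress Run-through starts before Rhythm Overdub ends → Rhythm Overdub and Dress Run-through overlap.
Brass Tracking starts before Rhythm Overdub ends → Rhythm Overdub and Brass Tracking overlap.
Vocals Soundcheck starts after Rhythm Overdub ends.
Brass Tracking starts before Dress Run-through ends → Dress Run-through and Brass Tracking overlap.
Vocals Soundcheck starts after Dress Run-through ends.
Vocals Soundcheck starts after Brass Tracking ends.
Overlapping pairs: Brass Tracking & Dress Run-through, Brass Tracking & Rhythm Overdub, Dress Run-through & Rhythm Overdub, Rhythm Overdub & Woodwind Block — 4 in total.

4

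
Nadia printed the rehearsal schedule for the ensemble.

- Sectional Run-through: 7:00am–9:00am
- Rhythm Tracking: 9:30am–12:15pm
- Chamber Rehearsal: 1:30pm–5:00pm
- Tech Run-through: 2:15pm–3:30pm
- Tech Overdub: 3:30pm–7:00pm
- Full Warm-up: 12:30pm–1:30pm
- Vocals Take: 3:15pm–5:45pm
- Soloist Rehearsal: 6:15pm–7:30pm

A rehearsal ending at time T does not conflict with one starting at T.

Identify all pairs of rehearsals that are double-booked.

Sorted by start: Sectional Run-through, Rhythm Tracking, Full Warm-up, Chamber Rehearsal, Tech Run-through, Vocals Take, Tech Overdub, Soloist Rehearsal.
Rhythm Tracking starts after Sectional Run-through ends, so Sectional Run-through has no further overlaps.
Full Warm-up starts after Rhythm Tracking ends, so Rhythm Tracking has no further overlaps.
Chamber Rehearsal starts exactly when Full Warm-up ends (back-to-back, no overlap), so Full Warm-up has no further overlaps.
Tech Run-through starts before Chamber Rehearsal ends → Chamber Rehearsal and Tech Run-through overlap.
Vocals Take starts before Chamber Rehearsal ends → Chamber Rehearsal and Vocals Take overlap.
Tech Overdub starts before Chamber Rehearsal ends → Chamber Rehearsal and Tech Overdub overlap.
Soloist Rehearsal starts after Chamber Rehearsal ends.
Vocals Take starts before Tech Run-through ends → Tech Run-through and Vocals Take overlap.
Tech Overdub starts exactly when Tech Run-through ends (back-to-back, no overlap), so Tech Run-through has no further overlaps.
Tech Overdub starts before Vocals Take ends → Vocals Take and Tech Overdub overlap.
Soloist Rehearsal starts after Vocals Take ends.
Soloist Rehearsal starts before Tech Overdub ends → Tech Overdub and Soloist Rehearsal overlap.

Chamber Rehearsal & Tech Overdub, Chamber Rehearsal & Tech Run-through, Chamber Rehearsal & Vocals Take, Soloist Rehearsal & Tech Overdub, Tech Overdub & Vocals Take, Tech Run-through & Vocals Take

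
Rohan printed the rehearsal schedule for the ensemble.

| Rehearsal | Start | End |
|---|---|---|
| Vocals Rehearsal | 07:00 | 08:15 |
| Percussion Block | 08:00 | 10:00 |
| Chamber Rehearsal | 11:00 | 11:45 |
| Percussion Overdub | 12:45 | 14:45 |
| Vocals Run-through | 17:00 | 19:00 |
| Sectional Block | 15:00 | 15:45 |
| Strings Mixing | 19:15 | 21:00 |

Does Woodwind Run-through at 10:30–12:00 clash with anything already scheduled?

Yes — it overlaps Chamber Rehearsal

Vocals Rehearsal: ends 08:15 at or before Woodwind Run-through starts 10:30 → clear.
Percussion Block: ends 10:00 at or before Woodwind Run-through starts 10:30 → clear.
Chamber Rehearsal: starts 11:00 before Woodwind Run-through ends 12:00, and ends 11:45 after Woodwind Run-through starts 10:30 → overlap.
Percussion Overdub: starts 12:45 at or after Woodwind Run-through ends 12:00 → clear.
Sectional Block: starts 15:00 at or after Woodwind Run-through ends 12:00 → clear.
Vocals Run-through: starts 17:00 at or after Woodwind Run-through ends 12:00 → clear.
Strings Mixing: starts 19:15 at or after Woodwind Run-through ends 12:00 → clear.
Woodwind Run-through overlaps Chamber Rehearsal.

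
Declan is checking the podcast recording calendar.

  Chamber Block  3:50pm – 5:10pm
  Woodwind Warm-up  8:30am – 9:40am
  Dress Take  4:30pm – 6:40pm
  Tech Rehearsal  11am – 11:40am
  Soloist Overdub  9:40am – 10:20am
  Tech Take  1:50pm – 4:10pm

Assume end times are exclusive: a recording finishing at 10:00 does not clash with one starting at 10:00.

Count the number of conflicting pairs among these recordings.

Sorted by start: Woodwind Warm-up, Soloist Overdub, Tech Rehearsal, Tech Take, Chamber Block, Dress Take.
Soloist Overdub starts exactly when Woodwind Warm-up ends (back-to-back, no overlap) — done with Woodwind Warm-up.
Tech Rehearsal starts after Soloist Overdub ends — done with Soloist Overdub.
Tech Take starts after Tech Rehearsal ends — done with Tech Rehearsal.
Chamber Block starts before Tech Take ends → Tech Take and Chamber Block overlap.
Dress Take starts after Tech Take ends.
Dress Take starts before Chamber Block ends → Chamber Block and Dress Take overlap.
Overlapping pairs: Chamber Block & Dress Take, Chamber Block & Tech Take — 2 in total.

2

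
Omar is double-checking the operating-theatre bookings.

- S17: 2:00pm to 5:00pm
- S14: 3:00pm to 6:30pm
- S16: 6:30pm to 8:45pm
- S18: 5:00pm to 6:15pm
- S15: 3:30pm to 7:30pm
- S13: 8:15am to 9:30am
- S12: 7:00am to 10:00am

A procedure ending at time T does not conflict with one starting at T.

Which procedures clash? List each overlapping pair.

Sorted by start: S12, S13, S17, S14, S15, S18, S16.
S13 starts before S12 ends → S12 and S13 overlap.
S17 starts after S12 ends; S12 is clear from here.
S17 starts after S13 ends; S13 is clear from here.
S14 starts before S17 ends → S17 and S14 overlap.
S15 starts before S17 ends → S17 and S15 overlap.
S18 starts exactly when S17 ends (back-to-back, no overlap); S17 is clear from here.
S15 starts before S14 ends → S14 and S15 overlap.
S18 starts before S14 ends → S14 and S18 overlap.
S16 starts exactly when S14 ends (back-to-back, no overlap).
S18 starts before S15 ends → S15 and S18 overlap.
S16 starts before S15 ends → S15 and S16 overlap.
S16 starts after S18 ends.

S12 & S13, S14 & S15, S14 & S17, S14 & S18, S15 & S16, S15 & S17, S15 & S18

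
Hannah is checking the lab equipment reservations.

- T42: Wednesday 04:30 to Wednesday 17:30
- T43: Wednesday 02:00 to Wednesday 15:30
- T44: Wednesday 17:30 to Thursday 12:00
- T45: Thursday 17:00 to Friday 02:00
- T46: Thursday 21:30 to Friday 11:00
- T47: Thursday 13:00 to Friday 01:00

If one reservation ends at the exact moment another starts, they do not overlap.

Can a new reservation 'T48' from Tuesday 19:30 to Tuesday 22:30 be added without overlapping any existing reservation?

Yes — the slot is free

T43: starts Wednesday 02:00 at or after T48 ends Tuesday 22:30 → clear.
T42: starts Wednesday 04:30 at or after T48 ends Tuesday 22:30 → clear.
T44: starts Wednesday 17:30 at or after T48 ends Tuesday 22:30 → clear.
T47: starts Thursday 13:00 at or after T48 ends Tuesday 22:30 → clear.
T45: starts Thursday 17:00 at or after T48 ends Tuesday 22:30 → clear.
T46: starts Thursday 21:30 at or after T48 ends Tuesday 22:30 → clear.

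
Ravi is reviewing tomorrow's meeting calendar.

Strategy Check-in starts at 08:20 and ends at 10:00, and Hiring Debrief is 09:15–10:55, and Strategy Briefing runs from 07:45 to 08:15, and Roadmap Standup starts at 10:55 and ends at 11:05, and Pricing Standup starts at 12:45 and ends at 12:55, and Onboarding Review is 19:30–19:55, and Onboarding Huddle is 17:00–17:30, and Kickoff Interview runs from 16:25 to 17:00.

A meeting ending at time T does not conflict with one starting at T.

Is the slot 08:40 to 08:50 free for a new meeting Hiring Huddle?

Strategy Briefing: ends 08:15 at or before Hiring Huddle starts 08:40 → clear.
Strategy Check-in: starts 08:20 before Hiring Huddle ends 08:50, and ends 10:00 after Hiring Huddle starts 08:40 → overlap.
Hiring Debrief: starts 09:15 at or after Hiring Huddle ends 08:50 → clear.
Roadmap Standup: starts 10:55 at or after Hiring Huddle ends 08:50 → clear.
Pricing Standup: starts 12:45 at or after Hiring Huddle ends 08:50 → clear.
Kickoff Interview: starts 16:25 at or after Hiring Huddle ends 08:50 → clear.
Onboarding Huddle: starts 17:00 at or after Hiring Huddle ends 08:50 → clear.
Onboarding Review: starts 19:30 at or after Hiring Huddle ends 08:50 → clear.
Hiring Huddle overlaps Strategy Check-in.

No — it overlaps Strategy Check-in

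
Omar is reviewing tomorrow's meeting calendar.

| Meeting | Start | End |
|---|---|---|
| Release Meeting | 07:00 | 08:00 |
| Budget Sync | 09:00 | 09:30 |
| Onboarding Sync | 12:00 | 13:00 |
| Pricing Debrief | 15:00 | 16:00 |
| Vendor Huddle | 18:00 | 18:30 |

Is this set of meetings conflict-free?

Sorted by start: Release Meeting, Budget Sync, Onboarding Sync, Pricing Debrief, Vendor Huddle.
Budget Sync starts after Release Meeting ends, so Release Meeting has no further overlaps.
Onboarding Sync starts after Budget Sync ends, so Budget Sync has no further overlaps.
Pricing Debrief starts after Onboarding Sync ends, so Onboarding Sync has no further overlaps.
Vendor Huddle starts after Pricing Debrief ends.
Every pair is clear; the schedule has no overlaps.

Yes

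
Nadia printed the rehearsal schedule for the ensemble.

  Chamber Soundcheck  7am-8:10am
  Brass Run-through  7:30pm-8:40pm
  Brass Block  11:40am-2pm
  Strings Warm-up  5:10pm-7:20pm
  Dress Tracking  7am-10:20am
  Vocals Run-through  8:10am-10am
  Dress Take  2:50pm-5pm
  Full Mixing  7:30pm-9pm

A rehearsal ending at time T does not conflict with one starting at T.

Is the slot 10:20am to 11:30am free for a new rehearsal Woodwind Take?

Yes — the slot is free

Chamber Soundcheck: ends 8:10am at or before Woodwind Take starts 10:20am → clear.
Dress Tracking: ends 10:20am at or before Woodwind Take starts 10:20am → clear.
Vocals Run-through: ends 10am at or before Woodwind Take starts 10:20am → clear.
Brass Block: starts 11:40am at or after Woodwind Take ends 11:30am → clear.
Dress Take: starts 2:50pm at or after Woodwind Take ends 11:30am → clear.
Strings Warm-up: starts 5:10pm at or after Woodwind Take ends 11:30am → clear.
Full Mixing: starts 7:30pm at or after Woodwind Take ends 11:30am → clear.
Brass Run-through: starts 7:30pm at or after Woodwind Take ends 11:30am → clear.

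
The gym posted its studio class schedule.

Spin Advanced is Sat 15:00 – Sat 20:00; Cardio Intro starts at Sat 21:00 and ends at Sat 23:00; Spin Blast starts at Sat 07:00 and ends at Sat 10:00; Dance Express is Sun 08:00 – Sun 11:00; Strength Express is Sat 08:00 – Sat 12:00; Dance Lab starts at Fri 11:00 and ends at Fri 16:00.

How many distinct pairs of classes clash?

Sorted by start: Dance Lab, Spin Blast, Strength Express, Spin Advanced, Cardio Intro, Dance Express.
Spin Blast starts after Dance Lab ends; Dance Lab is clear from here.
Strength Express starts before Spin Blast ends → Spin Blast and Strength Express overlap.
Spin Advanced starts after Spin Blast ends; Spin Blast is clear from here.
Spin Advanced starts after Strength Express ends; Strength Express is clear from here.
Cardio Intro starts after Spin Advanced ends; Spin Advanced is clear from here.
Dance Express starts after Cardio Intro ends.
Overlapping pairs: Spin Blast & Strength Express — 1 in total.

1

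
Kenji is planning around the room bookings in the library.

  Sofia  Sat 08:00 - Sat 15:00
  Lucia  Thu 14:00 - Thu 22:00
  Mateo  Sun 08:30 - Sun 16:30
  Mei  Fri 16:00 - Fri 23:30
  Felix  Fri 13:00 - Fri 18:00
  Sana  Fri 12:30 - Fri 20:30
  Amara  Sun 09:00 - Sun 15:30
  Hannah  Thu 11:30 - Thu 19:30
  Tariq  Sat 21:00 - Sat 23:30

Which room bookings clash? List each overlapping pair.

Amara & Mateo, Felix & Mei, Felix & Sana, Hannah & Lucia, Mei & Sana

Check each pair: they overlap iff neither finishes before the other starts.
Sorted by start: Hannah, Lucia, Sana, Felix, Mei, Sofia, Tariq, Mateo, Amara.
Lucia starts before Hannah ends → Hannah and Lucia overlap.
Sana starts after Hannah ends — done with Hannah.
Sana starts after Lucia ends — done with Lucia.
Felix starts before Sana ends → Sana and Felix overlap.
Mei starts before Sana ends → Sana and Mei overlap.
Sofia starts after Sana ends — done with Sana.
Mei starts before Felix ends → Felix and Mei overlap.
Sofia starts after Felix ends — done with Felix.
Sofia starts after Mei ends — done with Mei.
Tariq starts after Sofia ends — done with Sofia.
Mateo starts after Tariq ends — done with Tariq.
Amara starts before Mateo ends → Mateo and Amara overlap.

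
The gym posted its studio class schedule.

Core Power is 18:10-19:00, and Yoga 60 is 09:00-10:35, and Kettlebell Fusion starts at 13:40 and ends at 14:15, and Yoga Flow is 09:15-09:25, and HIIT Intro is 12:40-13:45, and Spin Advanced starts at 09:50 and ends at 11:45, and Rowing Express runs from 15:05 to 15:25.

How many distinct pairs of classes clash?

3

Two intervals overlap when each starts before the other ends.
Sorted by start: Yoga 60, Yoga Flow, Spin Advanced, HIIT Intro, Kettlebell Fusion, Rowing Express, Core Power.
Yoga Flow starts before Yoga 60 ends → Yoga 60 and Yoga Flow overlap.
Spin Advanced starts before Yoga 60 ends → Yoga 60 and Spin Advanced overlap.
HIIT Intro starts after Yoga 60 ends — done with Yoga 60.
Spin Advanced starts after Yoga Flow ends — done with Yoga Flow.
HIIT Intro starts after Spin Advanced ends — done with Spin Advanced.
Kettlebell Fusion starts before HIIT Intro ends → HIIT Intro and Kettlebell Fusion overlap.
Rowing Express starts after HIIT Intro ends — done with HIIT Intro.
Rowing Express starts after Kettlebell Fusion ends — done with Kettlebell Fusion.
Core Power starts after Rowing Express ends.
Overlapping pairs: HIIT Intro & Kettlebell Fusion, Spin Advanced & Yoga 60, Yoga 60 & Yoga Flow — 3 in total.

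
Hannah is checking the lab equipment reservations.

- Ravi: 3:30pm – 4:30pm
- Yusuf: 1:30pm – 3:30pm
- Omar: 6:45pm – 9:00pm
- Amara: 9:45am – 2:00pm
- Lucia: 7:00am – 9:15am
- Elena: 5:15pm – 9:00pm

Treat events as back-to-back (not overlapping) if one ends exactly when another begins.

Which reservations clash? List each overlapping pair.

Sorted by start: Lucia, Amara, Yusuf, Ravi, Elena, Omar.
Amara starts after Lucia ends, so nothing later overlaps Lucia either.
Yusuf starts before Amara ends → Amara and Yusuf overlap.
Ravi starts after Amara ends, so nothing later overlaps Amara either.
Ravi starts exactly when Yusuf ends (back-to-back, no overlap), so nothing later overlaps Yusuf either.
Elena starts after Ravi ends, so nothing later overlaps Ravi either.
Omar starts before Elena ends → Elena and Omar overlap.

Amara & Yusuf, Elena & Omar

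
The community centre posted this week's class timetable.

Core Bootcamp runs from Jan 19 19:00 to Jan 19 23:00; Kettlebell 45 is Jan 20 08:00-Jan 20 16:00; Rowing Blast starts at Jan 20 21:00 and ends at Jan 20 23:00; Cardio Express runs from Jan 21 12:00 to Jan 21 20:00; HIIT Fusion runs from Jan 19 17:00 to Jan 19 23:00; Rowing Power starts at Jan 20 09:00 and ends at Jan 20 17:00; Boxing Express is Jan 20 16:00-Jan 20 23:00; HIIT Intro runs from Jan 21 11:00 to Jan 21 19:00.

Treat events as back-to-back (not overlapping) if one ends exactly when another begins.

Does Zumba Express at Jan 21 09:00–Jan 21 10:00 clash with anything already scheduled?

HIIT Fusion: ends Jan 19 23:00 at or before Zumba Express starts Jan 21 09:00 → clear.
Core Bootcamp: ends Jan 19 23:00 at or before Zumba Express starts Jan 21 09:00 → clear.
Kettlebell 45: ends Jan 20 16:00 at or before Zumba Express starts Jan 21 09:00 → clear.
Rowing Power: ends Jan 20 17:00 at or before Zumba Express starts Jan 21 09:00 → clear.
Boxing Express: ends Jan 20 23:00 at or before Zumba Express starts Jan 21 09:00 → clear.
Rowing Blast: ends Jan 20 23:00 at or before Zumba Express starts Jan 21 09:00 → clear.
HIIT Intro: starts Jan 21 11:00 at or after Zumba Express ends Jan 21 10:00 → clear.
Cardio Express: starts Jan 21 12:00 at or after Zumba Express ends Jan 21 10:00 → clear.

No — it doesn't clash with anything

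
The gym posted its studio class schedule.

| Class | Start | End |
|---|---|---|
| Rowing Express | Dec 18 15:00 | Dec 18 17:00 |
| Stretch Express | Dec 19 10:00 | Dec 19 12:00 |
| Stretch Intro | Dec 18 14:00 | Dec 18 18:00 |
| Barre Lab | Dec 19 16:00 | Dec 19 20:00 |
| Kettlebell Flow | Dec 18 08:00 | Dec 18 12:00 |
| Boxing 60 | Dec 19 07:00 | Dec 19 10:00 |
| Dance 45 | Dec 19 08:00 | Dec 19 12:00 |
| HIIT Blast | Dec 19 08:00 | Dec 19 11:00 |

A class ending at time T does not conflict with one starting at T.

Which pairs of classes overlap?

Two intervals overlap when each starts before the other ends.
Sorted by start: Kettlebell Flow, Stretch Intro, Rowing Express, Boxing 60, HIIT Blast, Dance 45, Stretch Express, Barre Lab.
Stretch Intro starts after Kettlebell Flow ends, so nothing later overlaps Kettlebell Flow either.
Rowing Express starts before Stretch Intro ends → Stretch Intro and Rowing Express overlap.
Boxing 60 starts after Stretch Intro ends, so nothing later overlaps Stretch Intro either.
Boxing 60 starts after Rowing Express ends, so nothing later overlaps Rowing Express either.
HIIT Blast starts before Boxing 60 ends → Boxing 60 and HIIT Blast overlap.
Dance 45 starts before Boxing 60 ends → Boxing 60 and Dance 45 overlap.
Stretch Express starts exactly when Boxing 60 ends (back-to-back, no overlap), so nothing later overlaps Boxing 60 either.
Dance 45 starts before HIIT Blast ends → HIIT Blast and Dance 45 overlap.
Stretch Express starts before HIIT Blast ends → HIIT Blast and Stretch Express overlap.
Barre Lab starts after HIIT Blast ends.
Stretch Express starts before Dance 45 ends → Dance 45 and Stretch Express overlap.
Barre Lab starts after Dance 45 ends.
Barre Lab starts after Stretch Express ends.

Boxing 60 & Dance 45, Boxing 60 & HIIT Blast, Dance 45 & HIIT Blast, Dance 45 & Stretch Express, HIIT Blast & Stretch Express, Rowing Express & Stretch Intro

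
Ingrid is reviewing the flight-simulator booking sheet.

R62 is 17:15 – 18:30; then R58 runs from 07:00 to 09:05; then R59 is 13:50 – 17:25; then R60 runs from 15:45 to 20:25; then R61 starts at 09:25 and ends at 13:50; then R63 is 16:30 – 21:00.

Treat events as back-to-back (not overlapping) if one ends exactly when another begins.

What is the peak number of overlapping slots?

Sort all start/end points and keep a running count:
07:00 start R58 → 1
09:05 end R58 → 0
09:25 start R61 → 1
13:50 end R61 → 0
13:50 start R59 → 1
15:45 start R60 → 2
16:30 start R63 → 3
17:15 start R62 → 4
17:25 end R59 → 3
18:30 end R62 → 2
20:25 end R60 → 1
21:00 end R63 → 0
Peak is 4, at 17:15 (R59, R60, R62, R63).

4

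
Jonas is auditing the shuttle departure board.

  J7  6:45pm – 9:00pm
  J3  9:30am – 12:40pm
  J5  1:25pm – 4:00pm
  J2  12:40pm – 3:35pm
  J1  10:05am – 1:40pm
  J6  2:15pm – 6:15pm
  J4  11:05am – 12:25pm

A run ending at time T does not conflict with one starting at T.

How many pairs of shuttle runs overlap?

Check each pair: they overlap iff neither finishes before the other starts.
Sorted by start: J3, J1, J4, J2, J5, J6, J7.
J1 starts before J3 ends → J3 and J1 overlap.
J4 starts before J3 ends → J3 and J4 overlap.
J2 starts exactly when J3 ends (back-to-back, no overlap), so J3 has no further overlaps.
J4 starts before J1 ends → J1 and J4 overlap.
J2 starts before J1 ends → J1 and J2 overlap.
J5 starts before J1 ends → J1 and J5 overlap.
J6 starts after J1 ends, so J1 has no further overlaps.
J2 starts after J4 ends, so J4 has no further overlaps.
J5 starts before J2 ends → J2 and J5 overlap.
J6 starts before J2 ends → J2 and J6 overlap.
J7 starts after J2 ends.
J6 starts before J5 ends → J5 and J6 overlap.
J7 starts after J5 ends.
J7 starts after J6 ends.
Overlapping pairs: J1 & J2, J1 & J3, J1 & J4, J1 & J5, J2 & J5, J2 & J6, J3 & J4, J5 & J6 — 8 in total.

8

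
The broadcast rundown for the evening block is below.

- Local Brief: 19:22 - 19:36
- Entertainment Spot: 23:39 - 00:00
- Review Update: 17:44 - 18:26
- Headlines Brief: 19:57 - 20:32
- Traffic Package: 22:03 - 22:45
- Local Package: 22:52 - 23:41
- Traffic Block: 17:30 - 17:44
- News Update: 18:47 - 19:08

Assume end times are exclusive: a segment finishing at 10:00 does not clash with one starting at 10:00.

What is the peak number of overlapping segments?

Sweep the timeline, counting +1 at each start and −1 at each end (ends before starts at a tie):
17:30 start Traffic Block → 1
17:44 end Traffic Block → 0
17:44 start Review Update → 1
18:26 end Review Update → 0
18:47 start News Update → 1
19:08 end News Update → 0
19:22 start Local Brief → 1
19:36 end Local Brief → 0
19:57 start Headlines Brief → 1
20:32 end Headlines Brief → 0
22:03 start Traffic Package → 1
22:45 end Traffic Package → 0
22:52 start Local Package → 1
23:39 start Entertainment Spot → 2
23:41 end Local Package → 1
00:00 end Entertainment Spot → 0
Peak is 2, at 23:39 (Entertainment Spot, Local Package).

2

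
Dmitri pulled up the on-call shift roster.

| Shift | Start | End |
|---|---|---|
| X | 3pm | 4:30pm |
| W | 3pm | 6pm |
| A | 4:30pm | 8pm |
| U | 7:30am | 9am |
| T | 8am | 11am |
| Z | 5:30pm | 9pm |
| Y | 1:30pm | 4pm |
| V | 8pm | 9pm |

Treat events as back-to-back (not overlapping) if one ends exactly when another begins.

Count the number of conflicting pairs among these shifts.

Sorted by start: U, T, Y, W, X, A, Z, V.
T starts before U ends → U and T overlap.
Y starts after U ends — done with U.
Y starts after T ends — done with T.
W starts before Y ends → Y and W overlap.
X starts before Y ends → Y and X overlap.
A starts after Y ends — done with Y.
X starts before W ends → W and X overlap.
A starts before W ends → W and A overlap.
Z starts before W ends → W and Z overlap.
V starts after W ends.
A starts exactly when X ends (back-to-back, no overlap) — done with X.
Z starts before A ends → A and Z overlap.
V starts exactly when A ends (back-to-back, no overlap).
V starts before Z ends → Z and V overlap.
Overlapping pairs: A & W, A & Z, T & U, V & Z, W & X, W & Y, W & Z, X & Y — 8 in total.

8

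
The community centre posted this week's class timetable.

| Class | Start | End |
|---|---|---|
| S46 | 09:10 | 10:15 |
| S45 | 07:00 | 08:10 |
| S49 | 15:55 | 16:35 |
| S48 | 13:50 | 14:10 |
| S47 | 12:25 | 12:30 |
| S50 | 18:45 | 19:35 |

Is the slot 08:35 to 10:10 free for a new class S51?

S45: ends 08:10 at or before S51 starts 08:35 → clear.
S46: starts 09:10 before S51 ends 10:10, and ends 10:15 after S51 starts 08:35 → overlap.
S47: starts 12:25 at or after S51 ends 10:10 → clear.
S48: starts 13:50 at or after S51 ends 10:10 → clear.
S49: starts 15:55 at or after S51 ends 10:10 → clear.
S50: starts 18:45 at or after S51 ends 10:10 → clear.
S51 overlaps S46.

No — it overlaps S46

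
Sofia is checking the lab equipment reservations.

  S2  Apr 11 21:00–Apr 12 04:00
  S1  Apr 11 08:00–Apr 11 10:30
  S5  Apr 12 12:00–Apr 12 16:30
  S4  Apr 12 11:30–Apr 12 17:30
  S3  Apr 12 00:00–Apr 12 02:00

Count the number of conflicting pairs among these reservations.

2

Two intervals overlap when each starts before the other ends.
Sorted by start: S1, S2, S3, S4, S5.
S2 starts after S1 ends — done with S1.
S3 starts before S2 ends → S2 and S3 overlap.
S4 starts after S2 ends — done with S2.
S4 starts after S3 ends — done with S3.
S5 starts before S4 ends → S4 and S5 overlap.
Overlapping pairs: S2 & S3, S4 & S5 — 2 in total.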